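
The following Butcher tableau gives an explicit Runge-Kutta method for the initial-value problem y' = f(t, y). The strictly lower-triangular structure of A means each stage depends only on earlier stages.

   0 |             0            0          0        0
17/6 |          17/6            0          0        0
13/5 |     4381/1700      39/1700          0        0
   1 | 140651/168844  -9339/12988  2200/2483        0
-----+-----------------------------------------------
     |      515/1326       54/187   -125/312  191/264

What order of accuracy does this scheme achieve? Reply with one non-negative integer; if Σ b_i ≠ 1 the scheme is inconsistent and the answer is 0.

4

b = (515/1326, 54/187, -125/312, 191/264)
c = (0, 17/6, 13/5, 1)
Ac = (0, 0, 13/200, 407/1528)
Σ b_i: 515/1326·1 + 54/187·1 + (-125/312)·1 + 191/264·1 = 1 ✓
b·c: 54/187·17/6 + (-125/312)·13/5 + 191/264·1 = 1/2 ✓
b·c²: 54/187·289/36 + (-125/312)·169/25 + 191/264·1 = 1/3 ✓
b·Ac: (-125/312)·13/200 + 191/264·407/1528 = 1/6 ✓
b·c³: 54/187·4913/216 + (-125/312)·2197/125 + 191/264·1 = 1/4 ✓
b·(c∘Ac): (-125/312)·169/1000 + 191/264·407/1528 = 1/8 ✓
b·Ac²: (-125/312)·221/1200 + 191/264·1991/9168 = 1/12 ✓
b·A²c: 191/264·11/191 = 1/24 ✓; 4 stages ⇒ order 4.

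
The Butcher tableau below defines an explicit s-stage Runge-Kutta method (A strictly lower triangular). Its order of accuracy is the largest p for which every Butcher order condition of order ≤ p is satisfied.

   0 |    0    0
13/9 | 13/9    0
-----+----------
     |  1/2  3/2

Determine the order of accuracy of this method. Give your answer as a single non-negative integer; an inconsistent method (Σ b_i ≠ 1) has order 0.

0

b = (1/2, 3/2)
c = (0, 13/9)
Σ b_i: 1/2·1 + 3/2·1 = 2 ≠ 1 ⇒ order 0.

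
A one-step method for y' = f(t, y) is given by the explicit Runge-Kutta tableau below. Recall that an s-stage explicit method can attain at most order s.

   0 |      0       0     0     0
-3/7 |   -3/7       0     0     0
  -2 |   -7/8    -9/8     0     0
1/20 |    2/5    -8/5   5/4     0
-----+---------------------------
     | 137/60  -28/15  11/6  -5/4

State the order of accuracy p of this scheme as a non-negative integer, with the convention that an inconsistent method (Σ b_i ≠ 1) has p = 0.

b = (137/60, -28/15, 11/6, -5/4)
c = (0, -3/7, -2, 1/20)
Ac = (0, 0, 27/56, -127/70)
Σ b_i: 137/60·1 + (-28/15)·1 + 11/6·1 + (-5/4)·1 = 1 ✓
b·c: (-28/15)·(-3/7) + 11/6·(-2) + (-5/4)·1/20 = -703/240 ≠ 1/2 ⇒ order 1.

1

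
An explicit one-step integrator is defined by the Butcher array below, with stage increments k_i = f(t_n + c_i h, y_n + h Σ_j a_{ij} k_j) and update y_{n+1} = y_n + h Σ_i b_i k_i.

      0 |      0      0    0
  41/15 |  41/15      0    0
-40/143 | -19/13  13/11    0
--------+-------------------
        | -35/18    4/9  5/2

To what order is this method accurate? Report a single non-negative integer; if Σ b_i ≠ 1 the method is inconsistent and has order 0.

1

b = (-35/18, 4/9, 5/2)
c = (0, 41/15, -40/143)
Ac = (0, 0, 533/165)
Σ b_i: (-35/18)·1 + 4/9·1 + 5/2·1 = 1 ✓
b·c: 4/9·41/15 + 5/2·(-40/143) = 9952/19305 ≠ 1/2 ⇒ order 1.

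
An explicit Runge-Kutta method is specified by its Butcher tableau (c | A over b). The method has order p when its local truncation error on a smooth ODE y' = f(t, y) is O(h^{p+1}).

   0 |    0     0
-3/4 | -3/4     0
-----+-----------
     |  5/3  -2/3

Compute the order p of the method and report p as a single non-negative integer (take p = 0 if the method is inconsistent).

b = (5/3, -2/3)
c = (0, -3/4)
Σ b_i: 5/3·1 + (-2/3)·1 = 1 ✓
b·c: (-2/3)·(-3/4) = 1/2 ✓; 2 stages ⇒ order 2.

2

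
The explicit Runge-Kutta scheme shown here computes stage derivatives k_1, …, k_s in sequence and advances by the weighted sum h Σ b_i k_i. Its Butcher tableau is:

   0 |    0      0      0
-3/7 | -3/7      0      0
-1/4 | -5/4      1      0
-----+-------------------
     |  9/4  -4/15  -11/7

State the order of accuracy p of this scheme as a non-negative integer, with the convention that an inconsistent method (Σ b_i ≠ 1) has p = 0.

b = (9/4, -4/15, -11/7)
c = (0, -3/7, -1/4)
Ac = (0, 0, -3/7)
Σ b_i: 9/4·1 + (-4/15)·1 + (-11/7)·1 = 173/420 ≠ 1 ⇒ order 0.

0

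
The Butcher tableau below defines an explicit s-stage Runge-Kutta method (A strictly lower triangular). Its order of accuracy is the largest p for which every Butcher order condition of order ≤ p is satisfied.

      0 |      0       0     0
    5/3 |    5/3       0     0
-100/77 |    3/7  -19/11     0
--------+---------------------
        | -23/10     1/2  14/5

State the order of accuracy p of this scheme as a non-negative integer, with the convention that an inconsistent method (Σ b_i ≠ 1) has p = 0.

b = (-23/10, 1/2, 14/5)
c = (0, 5/3, -100/77)
Ac = (0, 0, -95/33)
Σ b_i: (-23/10)·1 + 1/2·1 + 14/5·1 = 1 ✓
b·c: 1/2·5/3 + 14/5·(-100/77) = -185/66 ≠ 1/2 ⇒ order 1.

1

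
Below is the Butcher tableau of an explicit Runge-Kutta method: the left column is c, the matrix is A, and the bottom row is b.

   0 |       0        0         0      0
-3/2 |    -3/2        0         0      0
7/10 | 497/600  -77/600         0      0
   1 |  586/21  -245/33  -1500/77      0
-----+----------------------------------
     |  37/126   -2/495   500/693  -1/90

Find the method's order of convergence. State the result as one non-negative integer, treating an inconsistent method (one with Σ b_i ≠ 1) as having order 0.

4

b = (37/126, -2/495, 500/693, -1/90)
c = (0, -3/2, 7/10, 1)
Ac = (0, 0, 77/400, -5/2)
Σ b_i: 37/126·1 + (-2/495)·1 + 500/693·1 + (-1/90)·1 = 1 ✓
b·c: (-2/495)·(-3/2) + 500/693·7/10 + (-1/90)·1 = 1/2 ✓
b·c²: (-2/495)·9/4 + 500/693·49/100 + (-1/90)·1 = 1/3 ✓
b·Ac: 500/693·77/400 + (-1/90)·(-5/2) = 1/6 ✓
b·c³: (-2/495)·(-27/8) + 500/693·343/1000 + (-1/90)·1 = 1/4 ✓
b·(c∘Ac): 500/693·539/4000 + (-1/90)·(-5/2) = 1/8 ✓
b·Ac²: 500/693·(-231/800) + (-1/90)·(-105/4) = 1/12 ✓
b·A²c: (-1/90)·(-15/4) = 1/24 ✓; 4 stages ⇒ order 4.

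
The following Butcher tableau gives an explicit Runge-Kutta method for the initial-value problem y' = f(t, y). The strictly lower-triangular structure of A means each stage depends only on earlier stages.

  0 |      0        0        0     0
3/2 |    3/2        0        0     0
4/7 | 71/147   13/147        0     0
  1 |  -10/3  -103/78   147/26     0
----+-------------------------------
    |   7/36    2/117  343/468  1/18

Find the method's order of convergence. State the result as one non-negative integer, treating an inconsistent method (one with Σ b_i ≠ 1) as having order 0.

b = (7/36, 2/117, 343/468, 1/18)
c = (0, 3/2, 4/7, 1)
Ac = (0, 0, 13/98, 5/4)
Σ b_i: 7/36·1 + 2/117·1 + 343/468·1 + 1/18·1 = 1 ✓
b·c: 2/117·3/2 + 343/468·4/7 + 1/18·1 = 1/2 ✓
b·c²: 2/117·9/4 + 343/468·16/49 + 1/18·1 = 1/3 ✓
b·Ac: 343/468·13/98 + 1/18·5/4 = 1/6 ✓
b·c³: 2/117·27/8 + 343/468·64/343 + 1/18·1 = 1/4 ✓
b·(c∘Ac): 343/468·26/343 + 1/18·5/4 = 1/8 ✓
b·Ac²: 343/468·39/196 + 1/18·(-9/8) = 1/12 ✓
b·A²c: 1/18·3/4 = 1/24 ✓; 4 stages ⇒ order 4.

4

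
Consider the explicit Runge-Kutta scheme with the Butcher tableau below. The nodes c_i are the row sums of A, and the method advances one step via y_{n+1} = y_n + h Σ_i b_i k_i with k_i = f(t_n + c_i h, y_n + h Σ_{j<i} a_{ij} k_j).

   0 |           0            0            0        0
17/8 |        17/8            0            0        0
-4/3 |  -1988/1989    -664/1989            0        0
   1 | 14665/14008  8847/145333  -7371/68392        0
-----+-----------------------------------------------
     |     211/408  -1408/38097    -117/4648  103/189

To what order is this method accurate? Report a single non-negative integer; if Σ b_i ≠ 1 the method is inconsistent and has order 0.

b = (211/408, -1408/38097, -117/4648, 103/189)
c = (0, 17/8, -4/3, 1)
Ac = (0, 0, -83/117, 225/824)
Σ b_i: 211/408·1 + (-1408/38097)·1 + (-117/4648)·1 + 103/189·1 = 1 ✓
b·c: (-1408/38097)·17/8 + (-117/4648)·(-4/3) + 103/189·1 = 1/2 ✓
b·c²: (-1408/38097)·289/64 + (-117/4648)·16/9 + 103/189·1 = 1/3 ✓
b·Ac: (-117/4648)·(-83/117) + 103/189·225/824 = 1/6 ✓
b·c³: (-1408/38097)·4913/512 + (-117/4648)·(-64/27) + 103/189·1 = 1/4 ✓
b·(c∘Ac): (-117/4648)·332/351 + 103/189·225/824 = 1/8 ✓
b·Ac²: (-117/4648)·(-1411/936) + 103/189·549/6592 = 1/12 ✓
b·A²c: 103/189·63/824 = 1/24 ✓; 4 stages ⇒ order 4.

4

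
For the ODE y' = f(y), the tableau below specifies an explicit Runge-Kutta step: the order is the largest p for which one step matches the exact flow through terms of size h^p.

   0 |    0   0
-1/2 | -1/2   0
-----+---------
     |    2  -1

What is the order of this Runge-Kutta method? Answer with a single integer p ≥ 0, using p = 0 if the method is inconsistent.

2

b = (2, -1)
c = (0, -1/2)
Σ b_i: 2·1 + (-1)·1 = 1 ✓
b·c: (-1)·(-1/2) = 1/2 ✓; 2 stages ⇒ order 2.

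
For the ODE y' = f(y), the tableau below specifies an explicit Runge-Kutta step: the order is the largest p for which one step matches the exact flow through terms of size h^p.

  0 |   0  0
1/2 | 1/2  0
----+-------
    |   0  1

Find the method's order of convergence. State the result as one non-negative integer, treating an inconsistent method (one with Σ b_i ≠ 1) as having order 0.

2

b = (0, 1)
c = (0, 1/2)
Σ b_i: 1·1 = 1 ✓
b·c: 1·1/2 = 1/2 ✓; 2 stages ⇒ order 2.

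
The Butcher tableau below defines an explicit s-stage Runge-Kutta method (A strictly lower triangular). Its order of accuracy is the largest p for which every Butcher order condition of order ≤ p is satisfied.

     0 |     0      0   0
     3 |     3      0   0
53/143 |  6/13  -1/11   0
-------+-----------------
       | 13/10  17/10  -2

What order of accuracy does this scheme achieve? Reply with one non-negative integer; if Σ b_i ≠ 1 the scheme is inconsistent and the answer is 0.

b = (13/10, 17/10, -2)
c = (0, 3, 53/143)
Ac = (0, 0, -3/11)
Σ b_i: 13/10·1 + 17/10·1 + (-2)·1 = 1 ✓
b·c: 17/10·3 + (-2)·53/143 = 6233/1430 ≠ 1/2 ⇒ order 1.

1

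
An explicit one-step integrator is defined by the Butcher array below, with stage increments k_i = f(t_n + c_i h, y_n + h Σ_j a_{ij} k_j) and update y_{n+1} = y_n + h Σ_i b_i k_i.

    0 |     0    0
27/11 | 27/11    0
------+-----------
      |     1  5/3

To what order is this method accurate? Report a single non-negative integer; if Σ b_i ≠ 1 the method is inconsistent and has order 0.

0

b = (1, 5/3)
c = (0, 27/11)
Σ b_i: 1·1 + 5/3·1 = 8/3 ≠ 1 ⇒ order 0.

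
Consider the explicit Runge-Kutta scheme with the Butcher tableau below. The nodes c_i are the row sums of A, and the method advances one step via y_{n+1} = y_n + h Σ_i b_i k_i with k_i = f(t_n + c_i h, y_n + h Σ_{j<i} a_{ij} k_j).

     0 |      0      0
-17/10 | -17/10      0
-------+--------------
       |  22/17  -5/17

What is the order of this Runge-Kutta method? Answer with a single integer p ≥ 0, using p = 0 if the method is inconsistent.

2

b = (22/17, -5/17)
c = (0, -17/10)
Σ b_i: 22/17·1 + (-5/17)·1 = 1 ✓
b·c: (-5/17)·(-17/10) = 1/2 ✓; 2 stages ⇒ order 2.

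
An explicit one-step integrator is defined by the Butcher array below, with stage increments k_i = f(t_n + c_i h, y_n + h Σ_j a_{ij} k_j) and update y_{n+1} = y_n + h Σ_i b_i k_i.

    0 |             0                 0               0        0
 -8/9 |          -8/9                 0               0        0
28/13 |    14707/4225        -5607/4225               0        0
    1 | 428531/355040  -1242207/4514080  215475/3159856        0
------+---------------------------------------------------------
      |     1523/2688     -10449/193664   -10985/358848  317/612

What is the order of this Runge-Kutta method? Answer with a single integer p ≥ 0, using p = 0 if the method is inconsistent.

b = (1523/2688, -10449/193664, -10985/358848, 317/612)
c = (0, -8/9, 28/13, 1)
Ac = (0, 0, 4984/4225, 1241/3170)
Σ b_i: 1523/2688·1 + (-10449/193664)·1 + (-10985/358848)·1 + 317/612·1 = 1 ✓
b·c: (-10449/193664)·(-8/9) + (-10985/358848)·28/13 + 317/612·1 = 1/2 ✓
b·c²: (-10449/193664)·64/81 + (-10985/358848)·784/169 + 317/612·1 = 1/3 ✓
b·Ac: (-10985/358848)·4984/4225 + 317/612·1241/3170 = 1/6 ✓
b·c³: (-10449/193664)·(-512/729) + (-10985/358848)·21952/2197 + 317/612·1 = 1/4 ✓
b·(c∘Ac): (-10985/358848)·139552/54925 + 317/612·1241/3170 = 1/8 ✓
b·Ac²: (-10985/358848)·(-39872/38025) + 317/612·1411/14265 = 1/12 ✓
b·A²c: 317/612·51/634 = 1/24 ✓; 4 stages ⇒ order 4.

4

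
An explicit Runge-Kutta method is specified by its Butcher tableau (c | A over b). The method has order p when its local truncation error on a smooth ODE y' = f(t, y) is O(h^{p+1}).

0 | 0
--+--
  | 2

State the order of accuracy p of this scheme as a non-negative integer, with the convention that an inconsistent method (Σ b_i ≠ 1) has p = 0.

0

b = (2)
c = (0)
Σ b_i: 2·1 = 2 ≠ 1 ⇒ order 0.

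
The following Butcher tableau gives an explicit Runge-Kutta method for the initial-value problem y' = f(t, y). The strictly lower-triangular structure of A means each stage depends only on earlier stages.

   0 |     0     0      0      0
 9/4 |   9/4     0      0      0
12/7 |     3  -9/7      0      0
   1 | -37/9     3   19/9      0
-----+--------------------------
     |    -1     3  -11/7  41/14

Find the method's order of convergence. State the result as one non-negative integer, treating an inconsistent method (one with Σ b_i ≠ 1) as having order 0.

b = (-1, 3, -11/7, 41/14)
c = (0, 9/4, 12/7, 1)
Ac = (0, 0, -81/28, 871/84)
Σ b_i: (-1)·1 + 3·1 + (-11/7)·1 + 41/14·1 = 47/14 ≠ 1 ⇒ order 0.

0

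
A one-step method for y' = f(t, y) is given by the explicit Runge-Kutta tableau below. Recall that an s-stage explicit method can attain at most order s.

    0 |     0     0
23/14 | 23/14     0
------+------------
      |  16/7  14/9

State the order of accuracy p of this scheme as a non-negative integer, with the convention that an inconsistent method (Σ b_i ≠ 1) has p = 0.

b = (16/7, 14/9)
c = (0, 23/14)
Σ b_i: 16/7·1 + 14/9·1 = 242/63 ≠ 1 ⇒ order 0.

0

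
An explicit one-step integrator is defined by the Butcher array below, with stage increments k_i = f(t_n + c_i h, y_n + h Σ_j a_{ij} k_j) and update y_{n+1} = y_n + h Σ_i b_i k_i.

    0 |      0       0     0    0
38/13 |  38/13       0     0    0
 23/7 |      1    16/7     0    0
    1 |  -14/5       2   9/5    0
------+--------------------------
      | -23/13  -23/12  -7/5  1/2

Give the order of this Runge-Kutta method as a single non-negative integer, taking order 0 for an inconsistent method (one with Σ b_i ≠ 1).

0

b = (-23/13, -23/12, -7/5, 1/2)
c = (0, 38/13, 23/7, 1)
Ac = (0, 0, 608/91, 5351/455)
Σ b_i: (-23/13)·1 + (-23/12)·1 + (-7/5)·1 + 1/2·1 = -3577/780 ≠ 1 ⇒ order 0.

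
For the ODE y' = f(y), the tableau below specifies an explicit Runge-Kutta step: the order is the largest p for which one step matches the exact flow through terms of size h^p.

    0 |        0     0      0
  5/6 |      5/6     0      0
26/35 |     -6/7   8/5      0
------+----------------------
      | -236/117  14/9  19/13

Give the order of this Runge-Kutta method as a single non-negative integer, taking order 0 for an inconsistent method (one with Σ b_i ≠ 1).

1

b = (-236/117, 14/9, 19/13)
c = (0, 5/6, 26/35)
Ac = (0, 0, 4/3)
Σ b_i: (-236/117)·1 + 14/9·1 + 19/13·1 = 1 ✓
b·c: 14/9·5/6 + 19/13·26/35 = 2251/945 ≠ 1/2 ⇒ order 1.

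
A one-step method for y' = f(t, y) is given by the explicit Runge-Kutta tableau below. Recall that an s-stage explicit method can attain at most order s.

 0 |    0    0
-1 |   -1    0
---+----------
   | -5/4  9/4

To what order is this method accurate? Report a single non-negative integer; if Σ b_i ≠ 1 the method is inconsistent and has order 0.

1

b = (-5/4, 9/4)
c = (0, -1)
Σ b_i: (-5/4)·1 + 9/4·1 = 1 ✓
b·c: 9/4·(-1) = -9/4 ≠ 1/2 ⇒ order 1.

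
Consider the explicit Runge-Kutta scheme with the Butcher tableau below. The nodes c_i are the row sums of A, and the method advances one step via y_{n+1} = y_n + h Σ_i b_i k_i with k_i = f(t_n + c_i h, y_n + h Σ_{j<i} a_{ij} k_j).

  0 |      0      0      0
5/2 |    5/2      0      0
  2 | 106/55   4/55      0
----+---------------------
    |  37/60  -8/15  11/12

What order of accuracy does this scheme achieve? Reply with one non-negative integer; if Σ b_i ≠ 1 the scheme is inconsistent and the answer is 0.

b = (37/60, -8/15, 11/12)
c = (0, 5/2, 2)
Ac = (0, 0, 2/11)
Σ b_i: 37/60·1 + (-8/15)·1 + 11/12·1 = 1 ✓
b·c: (-8/15)·5/2 + 11/12·2 = 1/2 ✓
b·c²: (-8/15)·25/4 + 11/12·4 = 1/3 ✓
b·Ac: 11/12·2/11 = 1/6 ✓; 3 stages ⇒ order 3.

3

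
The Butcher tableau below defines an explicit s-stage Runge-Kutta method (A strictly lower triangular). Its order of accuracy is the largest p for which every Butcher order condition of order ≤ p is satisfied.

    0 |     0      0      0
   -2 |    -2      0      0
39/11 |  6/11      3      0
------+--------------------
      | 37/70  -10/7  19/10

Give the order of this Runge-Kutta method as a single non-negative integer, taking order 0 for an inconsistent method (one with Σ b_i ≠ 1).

b = (37/70, -10/7, 19/10)
c = (0, -2, 39/11)
Ac = (0, 0, -6)
Σ b_i: 37/70·1 + (-10/7)·1 + 19/10·1 = 1 ✓
b·c: (-10/7)·(-2) + 19/10·39/11 = 7387/770 ≠ 1/2 ⇒ order 1.

1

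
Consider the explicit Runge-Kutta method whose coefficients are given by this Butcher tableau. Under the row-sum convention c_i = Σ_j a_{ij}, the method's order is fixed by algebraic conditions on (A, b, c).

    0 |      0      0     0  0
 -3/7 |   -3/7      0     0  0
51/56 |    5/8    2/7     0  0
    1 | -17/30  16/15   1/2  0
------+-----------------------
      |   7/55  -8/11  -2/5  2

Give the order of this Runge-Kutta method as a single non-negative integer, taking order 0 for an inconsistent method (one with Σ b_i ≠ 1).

b = (7/55, -8/11, -2/5, 2)
c = (0, -3/7, 51/56, 1)
Ac = (0, 0, -6/49, -1/560)
Σ b_i: 7/55·1 + (-8/11)·1 + (-2/5)·1 + 2·1 = 1 ✓
b·c: (-8/11)·(-3/7) + (-2/5)·51/56 + 2·1 = 2999/1540 ≠ 1/2 ⇒ order 1.

1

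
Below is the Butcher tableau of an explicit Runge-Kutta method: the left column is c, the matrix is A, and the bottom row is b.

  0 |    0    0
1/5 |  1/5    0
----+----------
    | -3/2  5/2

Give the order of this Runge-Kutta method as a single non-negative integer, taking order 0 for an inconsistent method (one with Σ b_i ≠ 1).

b = (-3/2, 5/2)
c = (0, 1/5)
Σ b_i: (-3/2)·1 + 5/2·1 = 1 ✓
b·c: 5/2·1/5 = 1/2 ✓; 2 stages ⇒ order 2.

2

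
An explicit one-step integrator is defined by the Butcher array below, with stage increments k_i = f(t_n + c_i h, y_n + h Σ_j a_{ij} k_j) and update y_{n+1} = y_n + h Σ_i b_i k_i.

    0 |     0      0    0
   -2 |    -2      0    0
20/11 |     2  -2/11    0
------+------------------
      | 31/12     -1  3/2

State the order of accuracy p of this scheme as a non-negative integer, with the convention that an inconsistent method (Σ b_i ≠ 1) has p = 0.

0

b = (31/12, -1, 3/2)
c = (0, -2, 20/11)
Ac = (0, 0, 4/11)
Σ b_i: 31/12·1 + (-1)·1 + 3/2·1 = 37/12 ≠ 1 ⇒ order 0.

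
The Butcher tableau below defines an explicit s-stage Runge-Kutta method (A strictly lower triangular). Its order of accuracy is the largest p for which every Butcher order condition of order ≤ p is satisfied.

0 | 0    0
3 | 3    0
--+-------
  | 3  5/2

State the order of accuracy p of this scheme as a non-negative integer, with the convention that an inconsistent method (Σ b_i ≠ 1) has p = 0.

0

b = (3, 5/2)
c = (0, 3)
Σ b_i: 3·1 + 5/2·1 = 11/2 ≠ 1 ⇒ order 0.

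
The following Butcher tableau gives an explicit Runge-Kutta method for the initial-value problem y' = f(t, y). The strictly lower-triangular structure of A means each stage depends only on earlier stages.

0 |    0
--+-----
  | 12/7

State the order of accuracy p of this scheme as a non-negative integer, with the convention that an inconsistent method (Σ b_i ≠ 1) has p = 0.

0

b = (12/7)
c = (0)
Σ b_i: 12/7·1 = 12/7 ≠ 1 ⇒ order 0.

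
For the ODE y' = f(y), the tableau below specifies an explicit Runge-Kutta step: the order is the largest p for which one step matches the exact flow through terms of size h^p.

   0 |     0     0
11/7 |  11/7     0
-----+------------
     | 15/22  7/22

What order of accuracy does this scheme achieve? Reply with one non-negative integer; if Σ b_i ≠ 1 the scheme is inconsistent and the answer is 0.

b = (15/22, 7/22)
c = (0, 11/7)
Σ b_i: 15/22·1 + 7/22·1 = 1 ✓
b·c: 7/22·11/7 = 1/2 ✓; 2 stages ⇒ order 2.

2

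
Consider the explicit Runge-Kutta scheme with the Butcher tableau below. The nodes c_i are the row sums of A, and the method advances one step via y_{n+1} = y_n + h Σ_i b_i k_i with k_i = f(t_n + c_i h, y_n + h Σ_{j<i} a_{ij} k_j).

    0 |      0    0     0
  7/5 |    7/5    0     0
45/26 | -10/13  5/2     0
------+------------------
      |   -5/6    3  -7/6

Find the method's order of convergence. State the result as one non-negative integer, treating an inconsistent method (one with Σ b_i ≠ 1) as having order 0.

b = (-5/6, 3, -7/6)
c = (0, 7/5, 45/26)
Ac = (0, 0, 7/2)
Σ b_i: (-5/6)·1 + 3·1 + (-7/6)·1 = 1 ✓
b·c: 3·7/5 + (-7/6)·45/26 = 567/260 ≠ 1/2 ⇒ order 1.

1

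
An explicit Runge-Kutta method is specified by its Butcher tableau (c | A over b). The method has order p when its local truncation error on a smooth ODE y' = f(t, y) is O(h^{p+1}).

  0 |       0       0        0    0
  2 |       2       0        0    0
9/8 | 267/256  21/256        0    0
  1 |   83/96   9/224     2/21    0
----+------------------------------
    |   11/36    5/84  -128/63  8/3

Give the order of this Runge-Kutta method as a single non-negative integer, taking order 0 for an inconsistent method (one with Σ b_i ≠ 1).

b = (11/36, 5/84, -128/63, 8/3)
c = (0, 2, 9/8, 1)
Ac = (0, 0, 21/128, 3/16)
Σ b_i: 11/36·1 + 5/84·1 + (-128/63)·1 + 8/3·1 = 1 ✓
b·c: 5/84·2 + (-128/63)·9/8 + 8/3·1 = 1/2 ✓
b·c²: 5/84·4 + (-128/63)·81/64 + 8/3·1 = 1/3 ✓
b·Ac: (-128/63)·21/128 + 8/3·3/16 = 1/6 ✓
b·c³: 5/84·8 + (-128/63)·729/512 + 8/3·1 = 1/4 ✓
b·(c∘Ac): (-128/63)·189/1024 + 8/3·3/16 = 1/8 ✓
b·Ac²: (-128/63)·21/64 + 8/3·9/32 = 1/12 ✓
b·A²c: 8/3·1/64 = 1/24 ✓; 4 stages ⇒ order 4.

4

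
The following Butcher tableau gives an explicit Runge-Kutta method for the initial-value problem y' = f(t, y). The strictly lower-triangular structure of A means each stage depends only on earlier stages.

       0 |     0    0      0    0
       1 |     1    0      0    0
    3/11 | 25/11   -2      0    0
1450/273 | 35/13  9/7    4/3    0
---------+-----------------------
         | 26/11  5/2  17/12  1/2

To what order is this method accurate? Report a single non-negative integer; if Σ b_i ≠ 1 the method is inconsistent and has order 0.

0

b = (26/11, 5/2, 17/12, 1/2)
c = (0, 1, 3/11, 1450/273)
Ac = (0, 0, -2, 127/77)
Σ b_i: 26/11·1 + 5/2·1 + 17/12·1 + 1/2·1 = 895/132 ≠ 1 ⇒ order 0.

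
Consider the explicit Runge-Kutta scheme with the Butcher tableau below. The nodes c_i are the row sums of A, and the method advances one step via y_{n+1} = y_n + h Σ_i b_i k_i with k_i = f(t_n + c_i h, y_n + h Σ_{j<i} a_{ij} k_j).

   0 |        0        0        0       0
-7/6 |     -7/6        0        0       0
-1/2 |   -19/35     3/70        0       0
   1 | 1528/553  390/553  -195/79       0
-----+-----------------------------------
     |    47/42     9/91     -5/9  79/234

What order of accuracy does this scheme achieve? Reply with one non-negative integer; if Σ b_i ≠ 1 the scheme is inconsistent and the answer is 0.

b = (47/42, 9/91, -5/9, 79/234)
c = (0, -7/6, -1/2, 1)
Ac = (0, 0, -1/20, 65/158)
Σ b_i: 47/42·1 + 9/91·1 + (-5/9)·1 + 79/234·1 = 1 ✓
b·c: 9/91·(-7/6) + (-5/9)·(-1/2) + 79/234·1 = 1/2 ✓
b·c²: 9/91·49/36 + (-5/9)·1/4 + 79/234·1 = 1/3 ✓
b·Ac: (-5/9)·(-1/20) + 79/234·65/158 = 1/6 ✓
b·c³: 9/91·(-343/216) + (-5/9)·(-1/8) + 79/234·1 = 1/4 ✓
b·(c∘Ac): (-5/9)·1/40 + 79/234·65/158 = 1/8 ✓
b·Ac²: (-5/9)·7/120 + 79/234·325/948 = 1/12 ✓
b·A²c: 79/234·39/316 = 1/24 ✓; 4 stages ⇒ order 4.

4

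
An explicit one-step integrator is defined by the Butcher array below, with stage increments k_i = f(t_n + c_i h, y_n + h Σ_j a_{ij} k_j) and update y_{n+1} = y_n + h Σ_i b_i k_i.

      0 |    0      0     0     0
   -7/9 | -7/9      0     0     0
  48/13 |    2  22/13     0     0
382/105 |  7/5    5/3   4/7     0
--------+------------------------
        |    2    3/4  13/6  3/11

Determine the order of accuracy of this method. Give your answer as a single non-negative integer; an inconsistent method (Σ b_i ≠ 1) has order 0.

0

b = (2, 3/4, 13/6, 3/11)
c = (0, -7/9, 48/13, 382/105)
Ac = (0, 0, -154/117, 1999/2457)
Σ b_i: 2·1 + 3/4·1 + 13/6·1 + 3/11·1 = 685/132 ≠ 1 ⇒ order 0.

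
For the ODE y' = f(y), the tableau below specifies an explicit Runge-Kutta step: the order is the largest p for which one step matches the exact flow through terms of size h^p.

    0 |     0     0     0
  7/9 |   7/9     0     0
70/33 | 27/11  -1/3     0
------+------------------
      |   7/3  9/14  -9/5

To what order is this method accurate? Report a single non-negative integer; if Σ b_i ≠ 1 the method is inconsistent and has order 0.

b = (7/3, 9/14, -9/5)
c = (0, 7/9, 70/33)
Ac = (0, 0, -7/27)
Σ b_i: 7/3·1 + 9/14·1 + (-9/5)·1 = 247/210 ≠ 1 ⇒ order 0.

0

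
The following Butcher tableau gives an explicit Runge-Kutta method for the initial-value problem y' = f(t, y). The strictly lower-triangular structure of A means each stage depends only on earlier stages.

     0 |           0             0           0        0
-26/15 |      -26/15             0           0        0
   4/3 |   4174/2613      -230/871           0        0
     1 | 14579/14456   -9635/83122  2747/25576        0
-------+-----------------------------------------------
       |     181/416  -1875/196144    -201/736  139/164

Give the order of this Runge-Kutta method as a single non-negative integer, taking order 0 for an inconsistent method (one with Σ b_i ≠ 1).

b = (181/416, -1875/196144, -201/736, 139/164)
c = (0, -26/15, 4/3, 1)
Ac = (0, 0, 92/201, 287/834)
Σ b_i: 181/416·1 + (-1875/196144)·1 + (-201/736)·1 + 139/164·1 = 1 ✓
b·c: (-1875/196144)·(-26/15) + (-201/736)·4/3 + 139/164·1 = 1/2 ✓
b·c²: (-1875/196144)·676/225 + (-201/736)·16/9 + 139/164·1 = 1/3 ✓
b·Ac: (-201/736)·92/201 + 139/164·287/834 = 1/6 ✓
b·c³: (-1875/196144)·(-17576/3375) + (-201/736)·64/27 + 139/164·1 = 1/4 ✓
b·(c∘Ac): (-201/736)·368/603 + 139/164·287/834 = 1/8 ✓
b·Ac²: (-201/736)·(-2392/3015) + 139/164·(-328/2085) = 1/12 ✓
b·A²c: 139/164·41/834 = 1/24 ✓; 4 stages ⇒ order 4.

4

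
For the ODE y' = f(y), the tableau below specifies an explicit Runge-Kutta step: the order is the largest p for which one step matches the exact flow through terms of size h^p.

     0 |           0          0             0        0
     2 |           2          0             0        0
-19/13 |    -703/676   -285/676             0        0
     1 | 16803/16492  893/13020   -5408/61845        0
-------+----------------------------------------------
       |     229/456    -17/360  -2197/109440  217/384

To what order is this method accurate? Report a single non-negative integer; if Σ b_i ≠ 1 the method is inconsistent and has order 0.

b = (229/456, -17/360, -2197/109440, 217/384)
c = (0, 2, -19/13, 1)
Ac = (0, 0, -285/338, 115/434)
Σ b_i: 229/456·1 + (-17/360)·1 + (-2197/109440)·1 + 217/384·1 = 1 ✓
b·c: (-17/360)·2 + (-2197/109440)·(-19/13) + 217/384·1 = 1/2 ✓
b·c²: (-17/360)·4 + (-2197/109440)·361/169 + 217/384·1 = 1/3 ✓
b·Ac: (-2197/109440)·(-285/338) + 217/384·115/434 = 1/6 ✓
b·c³: (-17/360)·8 + (-2197/109440)·(-6859/2197) + 217/384·1 = 1/4 ✓
b·(c∘Ac): (-2197/109440)·5415/4394 + 217/384·115/434 = 1/8 ✓
b·Ac²: (-2197/109440)·(-285/169) + 217/384·19/217 = 1/12 ✓
b·A²c: 217/384·16/217 = 1/24 ✓; 4 stages ⇒ order 4.

4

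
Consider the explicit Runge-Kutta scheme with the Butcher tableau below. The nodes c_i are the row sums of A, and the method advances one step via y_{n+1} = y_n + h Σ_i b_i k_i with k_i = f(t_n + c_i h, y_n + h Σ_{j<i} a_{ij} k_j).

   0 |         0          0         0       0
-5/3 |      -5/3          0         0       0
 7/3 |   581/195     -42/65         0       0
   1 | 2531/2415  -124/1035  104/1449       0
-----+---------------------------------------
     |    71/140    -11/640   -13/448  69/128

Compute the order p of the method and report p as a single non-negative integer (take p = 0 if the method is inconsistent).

4

b = (71/140, -11/640, -13/448, 69/128)
c = (0, -5/3, 7/3, 1)
Ac = (0, 0, 14/13, 76/207)
Σ b_i: 71/140·1 + (-11/640)·1 + (-13/448)·1 + 69/128·1 = 1 ✓
b·c: (-11/640)·(-5/3) + (-13/448)·7/3 + 69/128·1 = 1/2 ✓
b·c²: (-11/640)·25/9 + (-13/448)·49/9 + 69/128·1 = 1/3 ✓
b·Ac: (-13/448)·14/13 + 69/128·76/207 = 1/6 ✓
b·c³: (-11/640)·(-125/27) + (-13/448)·343/27 + 69/128·1 = 1/4 ✓
b·(c∘Ac): (-13/448)·98/39 + 69/128·76/207 = 1/8 ✓
b·Ac²: (-13/448)·(-70/39) + 69/128·4/69 = 1/12 ✓
b·A²c: 69/128·16/207 = 1/24 ✓; 4 stages ⇒ order 4.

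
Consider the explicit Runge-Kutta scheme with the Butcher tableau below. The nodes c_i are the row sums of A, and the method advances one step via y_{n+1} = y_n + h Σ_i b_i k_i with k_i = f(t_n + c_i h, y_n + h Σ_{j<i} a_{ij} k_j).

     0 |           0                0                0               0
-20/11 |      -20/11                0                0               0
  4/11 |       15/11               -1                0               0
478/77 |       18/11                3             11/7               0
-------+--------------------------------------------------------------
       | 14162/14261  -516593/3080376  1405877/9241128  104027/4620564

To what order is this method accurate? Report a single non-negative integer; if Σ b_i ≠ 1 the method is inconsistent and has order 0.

3

b = (14162/14261, -516593/3080376, 1405877/9241128, 104027/4620564)
c = (0, -20/11, 4/11, 478/77)
Ac = (0, 0, 20/11, -376/77)
Σ b_i: 14162/14261·1 + (-516593/3080376)·1 + 1405877/9241128·1 + 104027/4620564·1 = 1 ✓
b·c: (-516593/3080376)·(-20/11) + 1405877/9241128·4/11 + 104027/4620564·478/77 = 1/2 ✓
b·c²: (-516593/3080376)·400/121 + 1405877/9241128·16/121 + 104027/4620564·228484/5929 = 1/3 ✓
b·Ac: 1405877/9241128·20/11 + 104027/4620564·(-376/77) = 1/6 ✓
b·c³: (-516593/3080376)·(-8000/1331) + 1405877/9241128·64/1331 + 104027/4620564·109215352/456533 = 77321246/12079067 ≠ 1/4 ⇒ order 3.
b·(c∘Ac): 1405877/9241128·80/121 + 104027/4620564·(-179728/5929) = -821534/1411839 ≠ 1/8
b·Ac²: 1405877/9241128·(-400/121) + 104027/4620564·8576/847 = -1164602/4235517 ≠ 1/12
b·A²c: 104027/4620564·20/7 = 74305/1155141 ≠ 1/24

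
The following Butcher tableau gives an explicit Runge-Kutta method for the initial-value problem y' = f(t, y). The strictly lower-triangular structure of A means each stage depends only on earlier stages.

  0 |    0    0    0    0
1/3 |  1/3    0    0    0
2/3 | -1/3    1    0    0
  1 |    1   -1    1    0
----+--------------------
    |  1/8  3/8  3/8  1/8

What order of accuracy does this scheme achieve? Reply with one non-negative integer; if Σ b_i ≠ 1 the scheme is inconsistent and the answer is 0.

b = (1/8, 3/8, 3/8, 1/8)
c = (0, 1/3, 2/3, 1)
Ac = (0, 0, 1/3, 1/3)
Σ b_i: 1/8·1 + 3/8·1 + 3/8·1 + 1/8·1 = 1 ✓
b·c: 3/8·1/3 + 3/8·2/3 + 1/8·1 = 1/2 ✓
b·c²: 3/8·1/9 + 3/8·4/9 + 1/8·1 = 1/3 ✓
b·Ac: 3/8·1/3 + 1/8·1/3 = 1/6 ✓
b·c³: 3/8·1/27 + 3/8·8/27 + 1/8·1 = 1/4 ✓
b·(c∘Ac): 3/8·2/9 + 1/8·1/3 = 1/8 ✓
b·Ac²: 3/8·1/9 + 1/8·1/3 = 1/12 ✓
b·A²c: 1/8·1/3 = 1/24 ✓; 4 stages ⇒ order 4.

4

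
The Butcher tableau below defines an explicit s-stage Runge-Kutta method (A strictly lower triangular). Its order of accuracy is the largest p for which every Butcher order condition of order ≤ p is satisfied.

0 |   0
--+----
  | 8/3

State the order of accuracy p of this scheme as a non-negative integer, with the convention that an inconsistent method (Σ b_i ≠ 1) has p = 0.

0

b = (8/3)
c = (0)
Σ b_i: 8/3·1 = 8/3 ≠ 1 ⇒ order 0.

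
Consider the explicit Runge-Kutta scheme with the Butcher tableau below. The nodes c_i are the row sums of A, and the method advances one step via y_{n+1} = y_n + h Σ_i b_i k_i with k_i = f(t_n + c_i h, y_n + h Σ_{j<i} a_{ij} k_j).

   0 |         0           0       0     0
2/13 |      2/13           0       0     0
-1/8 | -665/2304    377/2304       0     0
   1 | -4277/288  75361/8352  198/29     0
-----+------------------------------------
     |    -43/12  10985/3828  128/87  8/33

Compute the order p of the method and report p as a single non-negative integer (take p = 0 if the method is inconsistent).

4

b = (-43/12, 10985/3828, 128/87, 8/33)
c = (0, 2/13, -1/8, 1)
Ac = (0, 0, 29/1152, 77/144)
Σ b_i: (-43/12)·1 + 10985/3828·1 + 128/87·1 + 8/33·1 = 1 ✓
b·c: 10985/3828·2/13 + 128/87·(-1/8) + 8/33·1 = 1/2 ✓
b·c²: 10985/3828·4/169 + 128/87·1/64 + 8/33·1 = 1/3 ✓
b·Ac: 128/87·29/1152 + 8/33·77/144 = 1/6 ✓
b·c³: 10985/3828·8/2197 + 128/87·(-1/512) + 8/33·1 = 1/4 ✓
b·(c∘Ac): 128/87·(-29/9216) + 8/33·77/144 = 1/8 ✓
b·Ac²: 128/87·29/7488 + 8/33·1199/3744 = 1/12 ✓
b·A²c: 8/33·11/64 = 1/24 ✓; 4 stages ⇒ order 4.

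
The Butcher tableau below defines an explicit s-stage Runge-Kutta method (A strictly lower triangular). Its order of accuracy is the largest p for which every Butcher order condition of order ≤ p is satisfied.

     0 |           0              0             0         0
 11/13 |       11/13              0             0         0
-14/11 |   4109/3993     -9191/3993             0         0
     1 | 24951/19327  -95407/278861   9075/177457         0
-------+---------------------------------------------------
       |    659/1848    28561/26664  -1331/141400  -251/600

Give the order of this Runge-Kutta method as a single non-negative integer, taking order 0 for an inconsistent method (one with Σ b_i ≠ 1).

b = (659/1848, 28561/26664, -1331/141400, -251/600)
c = (0, 11/13, -14/11, 1)
Ac = (0, 0, -707/363, -89/251)
Σ b_i: 659/1848·1 + 28561/26664·1 + (-1331/141400)·1 + (-251/600)·1 = 1 ✓
b·c: 28561/26664·11/13 + (-1331/141400)·(-14/11) + (-251/600)·1 = 1/2 ✓
b·c²: 28561/26664·121/169 + (-1331/141400)·196/121 + (-251/600)·1 = 1/3 ✓
b·Ac: (-1331/141400)·(-707/363) + (-251/600)·(-89/251) = 1/6 ✓
b·c³: 28561/26664·1331/2197 + (-1331/141400)·(-2744/1331) + (-251/600)·1 = 1/4 ✓
b·(c∘Ac): (-1331/141400)·9898/3993 + (-251/600)·(-89/251) = 1/8 ✓
b·Ac²: (-1331/141400)·(-707/429) + (-251/600)·(-529/3263) = 1/12 ✓
b·A²c: (-251/600)·(-25/251) = 1/24 ✓; 4 stages ⇒ order 4.

4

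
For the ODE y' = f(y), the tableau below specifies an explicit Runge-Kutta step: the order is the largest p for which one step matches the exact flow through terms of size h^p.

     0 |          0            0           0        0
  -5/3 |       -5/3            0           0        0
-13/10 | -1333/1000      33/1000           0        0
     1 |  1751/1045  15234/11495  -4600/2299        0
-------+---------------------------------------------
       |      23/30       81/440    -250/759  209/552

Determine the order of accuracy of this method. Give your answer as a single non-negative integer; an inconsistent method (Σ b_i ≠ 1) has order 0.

4

b = (23/30, 81/440, -250/759, 209/552)
c = (0, -5/3, -13/10, 1)
Ac = (0, 0, -11/200, 82/209)
Σ b_i: 23/30·1 + 81/440·1 + (-250/759)·1 + 209/552·1 = 1 ✓
b·c: 81/440·(-5/3) + (-250/759)·(-13/10) + 209/552·1 = 1/2 ✓
b·c²: 81/440·25/9 + (-250/759)·169/100 + 209/552·1 = 1/3 ✓
b·Ac: (-250/759)·(-11/200) + 209/552·82/209 = 1/6 ✓
b·c³: 81/440·(-125/27) + (-250/759)·(-2197/1000) + 209/552·1 = 1/4 ✓
b·(c∘Ac): (-250/759)·143/2000 + 209/552·82/209 = 1/8 ✓
b·Ac²: (-250/759)·11/120 + 209/552·188/627 = 1/12 ✓
b·A²c: 209/552·23/209 = 1/24 ✓; 4 stages ⇒ order 4.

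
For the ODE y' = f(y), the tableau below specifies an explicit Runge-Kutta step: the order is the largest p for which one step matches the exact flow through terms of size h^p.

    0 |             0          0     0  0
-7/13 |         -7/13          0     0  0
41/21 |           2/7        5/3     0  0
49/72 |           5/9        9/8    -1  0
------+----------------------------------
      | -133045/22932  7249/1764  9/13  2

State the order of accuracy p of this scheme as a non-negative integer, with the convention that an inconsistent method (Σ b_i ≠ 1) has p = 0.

2

b = (-133045/22932, 7249/1764, 9/13, 2)
c = (0, -7/13, 41/21, 49/72)
Ac = (0, 0, -35/39, -5587/2184)
Σ b_i: (-133045/22932)·1 + 7249/1764·1 + 9/13·1 + 2·1 = 1 ✓
b·c: 7249/1764·(-7/13) + 9/13·41/21 + 2·49/72 = 1/2 ✓
b·c²: 7249/1764·49/169 + 9/13·1681/441 + 2·2401/5184 = 102100129/21464352 ≠ 1/3 ⇒ order 2.
b·Ac: 9/13·(-35/39) + 2·(-5587/2184) = -81451/14196 ≠ 1/6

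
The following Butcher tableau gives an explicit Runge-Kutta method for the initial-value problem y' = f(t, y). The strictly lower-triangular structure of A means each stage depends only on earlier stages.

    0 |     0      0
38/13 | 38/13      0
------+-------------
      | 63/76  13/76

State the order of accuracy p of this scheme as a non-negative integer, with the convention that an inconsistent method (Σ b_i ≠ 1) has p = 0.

2

b = (63/76, 13/76)
c = (0, 38/13)
Σ b_i: 63/76·1 + 13/76·1 = 1 ✓
b·c: 13/76·38/13 = 1/2 ✓; 2 stages ⇒ order 2.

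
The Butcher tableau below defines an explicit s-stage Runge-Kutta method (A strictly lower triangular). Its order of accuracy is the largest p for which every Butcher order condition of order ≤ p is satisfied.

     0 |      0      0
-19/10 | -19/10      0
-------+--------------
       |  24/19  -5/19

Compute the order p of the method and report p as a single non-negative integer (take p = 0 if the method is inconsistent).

2

b = (24/19, -5/19)
c = (0, -19/10)
Σ b_i: 24/19·1 + (-5/19)·1 = 1 ✓
b·c: (-5/19)·(-19/10) = 1/2 ✓; 2 stages ⇒ order 2.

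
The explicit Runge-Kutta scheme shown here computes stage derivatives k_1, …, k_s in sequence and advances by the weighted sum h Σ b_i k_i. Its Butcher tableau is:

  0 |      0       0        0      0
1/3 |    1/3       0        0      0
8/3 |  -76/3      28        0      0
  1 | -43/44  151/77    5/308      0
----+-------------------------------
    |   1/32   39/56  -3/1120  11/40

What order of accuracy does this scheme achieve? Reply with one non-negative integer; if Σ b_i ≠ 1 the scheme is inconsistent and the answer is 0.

b = (1/32, 39/56, -3/1120, 11/40)
c = (0, 1/3, 8/3, 1)
Ac = (0, 0, 28/3, 23/33)
Σ b_i: 1/32·1 + 39/56·1 + (-3/1120)·1 + 11/40·1 = 1 ✓
b·c: 39/56·1/3 + (-3/1120)·8/3 + 11/40·1 = 1/2 ✓
b·c²: 39/56·1/9 + (-3/1120)·64/9 + 11/40·1 = 1/3 ✓
b·Ac: (-3/1120)·28/3 + 11/40·23/33 = 1/6 ✓
b·c³: 39/56·1/27 + (-3/1120)·512/27 + 11/40·1 = 1/4 ✓
b·(c∘Ac): (-3/1120)·224/9 + 11/40·23/33 = 1/8 ✓
b·Ac²: (-3/1120)·28/9 + 11/40·1/3 = 1/12 ✓
b·A²c: 11/40·5/33 = 1/24 ✓; 4 stages ⇒ order 4.

4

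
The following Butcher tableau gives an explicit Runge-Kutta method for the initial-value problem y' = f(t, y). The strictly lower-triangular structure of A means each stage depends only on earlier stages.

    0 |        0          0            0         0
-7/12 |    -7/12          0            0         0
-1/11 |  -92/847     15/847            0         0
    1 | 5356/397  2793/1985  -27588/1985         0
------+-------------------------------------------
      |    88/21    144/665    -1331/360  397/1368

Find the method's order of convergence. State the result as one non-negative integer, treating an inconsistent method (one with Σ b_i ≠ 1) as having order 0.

b = (88/21, 144/665, -1331/360, 397/1368)
c = (0, -7/12, -1/11, 1)
Ac = (0, 0, -5/484, 703/1588)
Σ b_i: 88/21·1 + 144/665·1 + (-1331/360)·1 + 397/1368·1 = 1 ✓
b·c: 144/665·(-7/12) + (-1331/360)·(-1/11) + 397/1368·1 = 1/2 ✓
b·c²: 144/665·49/144 + (-1331/360)·1/121 + 397/1368·1 = 1/3 ✓
b·Ac: (-1331/360)·(-5/484) + 397/1368·703/1588 = 1/6 ✓
b·c³: 144/665·(-343/1728) + (-1331/360)·(-1/1331) + 397/1368·1 = 1/4 ✓
b·(c∘Ac): (-1331/360)·5/5324 + 397/1368·703/1588 = 1/8 ✓
b·Ac²: (-1331/360)·35/5808 + 397/1368·6935/19056 = 1/12 ✓
b·A²c: 397/1368·57/397 = 1/24 ✓; 4 stages ⇒ order 4.

4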